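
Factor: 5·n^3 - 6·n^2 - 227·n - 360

Testing divisors of the constant over divisors of the leading coefficient, n = 8 is a root, so (n - 8) is a factor; dividing leaves 5·n^2 + 34·n + 45.
The remaining quadratic factors as (5·n + 9)(n + 5).

(5·n + 9)·(n + 5)·(n - 8)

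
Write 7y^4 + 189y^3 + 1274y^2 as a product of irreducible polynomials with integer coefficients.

Pull out the common factor 7y^2, then factor the remaining trinomial.

7y^2(y + 13)(y + 14)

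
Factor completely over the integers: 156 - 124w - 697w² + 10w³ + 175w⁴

(5w + 3)(5w - 2)(7w + 13)(w - 2)

Among the possible rational roots, w = 2/5 is a root, so (5w - 2) is a factor; dividing leaves 35w³ + 16w² - 133w - 78.
Next, w = -3/5 is a root, so (5w + 3) divides it; the quotient is 7w² - w - 26.
The remaining quadratic factors as (7w + 13)(w - 2).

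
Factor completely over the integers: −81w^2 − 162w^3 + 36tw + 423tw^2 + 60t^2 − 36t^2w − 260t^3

−(10t − 9w)(13t − 6w − 3)(2t + 3w)

Group: 10t(−26t^2 − 27tw + 6t + 18w^2 + 9w) − 9w(−26t^2 − 27tw + 6t + 18w^2 + 9w); both groups contain (−26t^2 − 27tw + 6t + 18w^2 + 9w), so (10t − 9w) is a factor with cofactor −26t^2 − 27tw + 6t + 18w^2 + 9w.
The cofactor groups again: −26t^2 − 27tw + 6t + 18w^2 + 9w = −13t(2t + 3w) + (6w + 3)(2t + 3w); both groups contain (2t + 3w), giving −(13t − 6w − 3)(2t + 3w).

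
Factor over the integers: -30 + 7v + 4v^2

(4v + 15)(v - 2)

Need a pair with product 4·(-30) = -120 and sum 7: that's -8 and 15.
Split the middle term: 4v^2 - 8v + 15v - 30 = 4v(v - 2) + 15(v - 2).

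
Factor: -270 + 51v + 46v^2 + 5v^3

(5v - 9)(v + 5)(v + 6)

Among the possible rational roots, v = -6 is a root, giving the factor (v + 6) and quotient 5v^2 + 16v - 45.
The remaining quadratic factors as (5v - 9)(v + 5).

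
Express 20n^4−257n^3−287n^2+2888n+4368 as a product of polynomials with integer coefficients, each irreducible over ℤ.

By the rational root theorem, n = −7/4 is a root, so (4n+7) is a factor; dividing leaves 5n^3−73n^2+56n+624.
Continuing, n = −12/5 is a root, giving the factor (5n+12) and quotient n^2−17n+52.
The remaining quadratic factors as (n−4)(n−13).

(4n+7)(5n+12)(n−13)(n−4)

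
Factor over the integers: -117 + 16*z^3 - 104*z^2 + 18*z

Group as (16*z^3 + 18*z) + (-104*z^2 - 117) = 2*z*(8*z^2 + 9) - 13*(8*z^2 + 9).
Both groups share the factor (8*z^2 + 9).

(2*z - 13)*(8*z^2 + 9)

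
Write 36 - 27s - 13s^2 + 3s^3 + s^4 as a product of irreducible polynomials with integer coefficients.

Trying the rational-root candidates, s = -4 is a root, giving the factor (s + 4) and quotient s^3 - s^2 - 9s + 9.
Continuing, s = -3 is a root, giving the factor (s + 3) and quotient s^2 - 4s + 3.
The remaining quadratic factors as (s - 3)(s - 1).

(s + 3)(s + 4)(s - 1)(s - 3)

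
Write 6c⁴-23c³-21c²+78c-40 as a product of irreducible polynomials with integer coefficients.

Testing divisors of the constant over divisors of the leading coefficient, c = 5/6 is a root, giving the factor (6c-5) and quotient c³-3c²-6c+8.
Continuing, c = 4 is a root, so (c-4) is a factor; dividing leaves c²+c-2.
The remaining quadratic factors as (c+2)(c-1).

(6c-5)(c+2)(c-1)(c-4)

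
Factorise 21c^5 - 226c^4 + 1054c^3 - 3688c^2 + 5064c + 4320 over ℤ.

(3c - 10)(7c + 4)(c - 6)(c^2 - 2c + 18)

Trying the rational-root candidates, c = -4/7 is a root, so (7c + 4) is a factor; dividing leaves 3c^4 - 34c^3 + 170c^2 - 624c + 1080.
Continuing, c = 10/3 is a root, so (3c - 10) is a factor; dividing leaves c^3 - 8c^2 + 30c - 108.
Next, c = 6 is a root, so (c - 6) is a factor; dividing leaves c^2 - 2c + 18.
The quadratic c^2 - 2c + 18 has discriminant -68 < 0 and is irreducible over ℤ.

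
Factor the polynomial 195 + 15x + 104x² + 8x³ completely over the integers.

Group as (8x³ + 15x) + (104x² + 195) = x(8x² + 15) + 13(8x² + 15).
Both groups share the factor (8x² + 15).

(x + 13)(8x² + 15)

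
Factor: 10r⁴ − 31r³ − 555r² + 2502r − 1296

(2r − 9)(5r − 3)(r + 8)(r − 6)

Among the possible rational roots, r = −8 is a root, so (r + 8) divides it; the quotient is 10r³ − 111r² + 333r − 162.
Then r = 3/5 is a root, so (5r − 3) is a factor; dividing leaves 2r² − 21r + 54.
The remaining quadratic factors as (2r − 9)(r − 6).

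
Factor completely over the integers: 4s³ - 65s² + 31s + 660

By the rational root theorem, s = 15 is a root, so (s - 15) is a factor; dividing leaves 4s² - 5s - 44.
The remaining quadratic factors as (s - 4)(4s + 11).

(4s + 11)(s - 15)(s - 4)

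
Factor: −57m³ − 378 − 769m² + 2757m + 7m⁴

By the rational root theorem, m = 1/7 is a root, giving the factor (7m − 1) and quotient m³ − 8m² − 111m + 378.
Continuing, m = 3 is a root, giving the factor (m − 3) and quotient m² − 5m − 126.
The remaining quadratic factors as (m − 14)(m + 9).

(7m − 1)(m + 9)(m − 14)(m − 3)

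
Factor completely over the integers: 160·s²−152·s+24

Pull out the common factor 8, then factor the remaining trinomial.

8·(4·s−3)·(5·s−1)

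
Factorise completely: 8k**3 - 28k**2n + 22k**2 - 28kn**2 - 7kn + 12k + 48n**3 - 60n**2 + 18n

(2k + 3n)(4k - 4n + 3)(k - 4n + 2)

Group: 4k(2k**2 - 5kn + 4k - 12n**2 + 6n) + (-4n + 3)(2k**2 - 5kn + 4k - 12n**2 + 6n); both groups contain (2k**2 - 5kn + 4k - 12n**2 + 6n), so (4k - 4n + 3) is a factor with cofactor 2k**2 - 5kn + 4k - 12n**2 + 6n.
The cofactor groups again: 2k**2 - 5kn + 4k - 12n**2 + 6n = k(2k + 3n) + (-4n + 2)(2k + 3n); both groups contain (2k + 3n), giving (k - 4n + 2)(2k + 3n).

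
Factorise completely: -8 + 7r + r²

Two integers with product -8 and sum 7 are -1 and 8.

(r + 8)(r - 1)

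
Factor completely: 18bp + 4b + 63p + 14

Group as (18bp + 4b) + (63p + 14) = 2b(9p + 2) + 7(9p + 2).
Both groups share the factor (9p + 2).

(2b + 7)(9p + 2)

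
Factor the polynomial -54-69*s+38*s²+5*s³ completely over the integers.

Trying the rational-root candidates, s = -9 is a root, so (s+9) is a factor; dividing leaves 5*s²-7*s-6.
The remaining quadratic factors as (s-2)(5*s+3).

(5*s+3)*(s+9)*(s-2)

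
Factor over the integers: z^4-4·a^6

Recognize a difference of squares with the parts z^2 and 2·a^3.

-(2·a^3+z^2)·(2·a^3-z^2)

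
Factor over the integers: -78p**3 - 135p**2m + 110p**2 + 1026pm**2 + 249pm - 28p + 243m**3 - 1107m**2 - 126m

-(3p - 9m - 1)(13p + 3m - 14)(2p + 9m)

Group: 13p(-6p**2 - 9pm + 2p + 81m**2 + 9m) + (3m - 14)(-6p**2 - 9pm + 2p + 81m**2 + 9m); both groups contain (-6p**2 - 9pm + 2p + 81m**2 + 9m), so (13p + 3m - 14) is a factor with cofactor -6p**2 - 9pm + 2p + 81m**2 + 9m.
The cofactor groups again: -6p**2 - 9pm + 2p + 81m**2 + 9m = -2p(3p - 9m - 1) - 9m(3p - 9m - 1); both groups contain (3p - 9m - 1), giving -(2p + 9m)(3p - 9m - 1).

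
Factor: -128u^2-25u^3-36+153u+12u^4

(3u-1)(4u-3)(u+3)(u-4)

By the rational root theorem, u = 3/4 is a root, giving the factor (4u-3) and quotient 3u^3-4u^2-35u+12.
Then u = -3 is a root, giving the factor (u+3) and quotient 3u^2-13u+4.
The remaining quadratic factors as (u-4)(3u-1).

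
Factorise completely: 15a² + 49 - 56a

Need a pair with product 15·49 = 735 and sum -56: that's -35 and -21.
Split the middle term: 15a² - 35a - 21a + 49 = 5a(3a - 7) - 7(3a - 7).

(3a - 7)(5a - 7)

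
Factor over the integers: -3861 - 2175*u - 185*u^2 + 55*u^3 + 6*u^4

(2*u - 13)*(3*u + 11)*(u + 3)*(u + 9)

Among the possible rational roots, u = -11/3 is a root, giving the factor (3*u + 11) and quotient 2*u^3 + 11*u^2 - 102*u - 351.
Next, u = -3 is a root, so (u + 3) is a factor; dividing leaves 2*u^2 + 5*u - 117.
The remaining quadratic factors as (u + 9)(2*u - 13).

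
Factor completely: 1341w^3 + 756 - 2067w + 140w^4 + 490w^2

Trying the rational-root candidates, w = 3/5 is a root, giving the factor (5w - 3) and quotient 28w^3 + 285w^2 + 269w - 252.
Then w = -7/4 is a root, so (4w + 7) divides it; the quotient is 7w^2 + 59w - 36.
The remaining quadratic factors as (7w - 4)(w + 9).

(4w + 7)(5w - 3)(7w - 4)(w + 9)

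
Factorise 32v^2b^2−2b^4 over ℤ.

Pull out the common factor 2b^2; 16v^2−b^2 is a difference of squares.

2b^2(4v−b)(4v+b)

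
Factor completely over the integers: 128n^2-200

8(4n+5)(4n-5)

Every term has a factor of 8. Then 16n^2-25 = (4n)² − (5)².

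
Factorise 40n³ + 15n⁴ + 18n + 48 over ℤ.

(3n + 8)(5n³ + 6)

Group as (15n⁴ + 18n) + (40n³ + 48) = 3n(5n³ + 6) + 8(5n³ + 6).
Both groups share the factor (5n³ + 6).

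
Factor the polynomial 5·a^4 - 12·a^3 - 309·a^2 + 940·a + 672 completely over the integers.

(5·a + 3)·(a + 8)·(a - 4)·(a - 7)

Among the possible rational roots, a = -8 is a root, so (a + 8) is a factor; dividing leaves 5·a^3 - 52·a^2 + 107·a + 84.
Continuing, a = 7 is a root, giving the factor (a - 7) and quotient 5·a^2 - 17·a - 12.
The remaining quadratic factors as (5·a + 3)(a - 4).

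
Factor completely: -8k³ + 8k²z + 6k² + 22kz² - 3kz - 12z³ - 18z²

Group: k(-8k² - 8kz + 6k + 6z² + 9z) - 2z(-8k² - 8kz + 6k + 6z² + 9z); both groups contain (-8k² - 8kz + 6k + 6z² + 9z), so (k - 2z) is a factor with cofactor -8k² - 8kz + 6k + 6z² + 9z.
The cofactor groups again: -8k² - 8kz + 6k + 6z² + 9z = -2k(4k - 2z - 3) - 3z(4k - 2z - 3); both groups contain (4k - 2z - 3), giving -(2k + 3z)(4k - 2z - 3).

-(2k + 3z)(4k - 2z - 3)(k - 2z)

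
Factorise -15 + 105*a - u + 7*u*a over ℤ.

(7*a - 1)*(u + 15)

Group as (7*u*a - u) + (105*a - 15) = u*(7*a - 1) + 15*(7*a - 1).
Both groups share the factor (7*a - 1).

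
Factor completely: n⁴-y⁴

Write as (n²)² − (y²)², then factor n²-y² once more.

(n+y)(n-y)(n²+y²)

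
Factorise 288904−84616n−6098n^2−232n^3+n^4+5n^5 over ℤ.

(5n−14)(n+11)(n−14)(n^2+6n+134)

Testing divisors of the constant over divisors of the leading coefficient, n = 14/5 is a root, so (5n−14) is a factor; dividing leaves n^4+3n^3−38n^2−1326n−20636.
Continuing, n = 14 is a root, so (n−14) is a factor; dividing leaves n^3+17n^2+200n+1474.
Next, n = −11 is a root, so (n+11) divides it; the quotient is n^2+6n+134.
The quadratic n^2+6n+134 has discriminant −500 < 0 and is irreducible over ℤ.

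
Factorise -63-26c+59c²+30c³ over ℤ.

(5c+9)(6c+7)(c-1)

By the rational root theorem, c = -9/5 is a root, so (5c+9) divides it; the quotient is 6c²+c-7.
The remaining quadratic factors as (c-1)(6c+7).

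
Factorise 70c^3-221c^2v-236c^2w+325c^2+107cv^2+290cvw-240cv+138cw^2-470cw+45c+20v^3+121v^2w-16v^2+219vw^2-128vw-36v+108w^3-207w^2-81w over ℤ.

Group: 2c(35c^2-23cv-48cw+5c-4v^2-21vw-4v-27w^2-9w) + (-5v-4w+9)(35c^2-23cv-48cw+5c-4v^2-21vw-4v-27w^2-9w); both groups contain (35c^2-23cv-48cw+5c-4v^2-21vw-4v-27w^2-9w), so (2c-5v-4w+9) is a factor with cofactor 35c^2-23cv-48cw+5c-4v^2-21vw-4v-27w^2-9w.
The cofactor groups again: 35c^2-23cv-48cw+5c-4v^2-21vw-4v-27w^2-9w = 5c(7c+v+3w+1) + (-4v-9w)(7c+v+3w+1); both groups contain (7c+v+3w+1), giving (5c-4v-9w)(7c+v+3w+1).

(2c-5v-4w+9)(5c-4v-9w)(7c+v+3w+1)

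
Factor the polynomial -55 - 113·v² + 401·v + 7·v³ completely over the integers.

(7·v - 1)·(v - 11)·(v - 5)

Testing divisors of the constant over divisors of the leading coefficient, v = 1/7 is a root, giving the factor (7·v - 1) and quotient v² - 16·v + 55.
The remaining quadratic factors as (v - 5)(v - 11).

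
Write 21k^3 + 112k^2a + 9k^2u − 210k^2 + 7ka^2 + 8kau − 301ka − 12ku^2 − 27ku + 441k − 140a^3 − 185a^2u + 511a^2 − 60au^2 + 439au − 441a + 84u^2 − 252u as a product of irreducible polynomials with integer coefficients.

(7k − 7a − 4u)(3k + 4a + 3u − 9)(k + 5a − 7)

Group: 7k(3k^2 + 19ka + 3ku − 30k + 20a^2 + 15au − 73a − 21u + 63) + (−7a − 4u)(3k^2 + 19ka + 3ku − 30k + 20a^2 + 15au − 73a − 21u + 63); both groups contain (3k^2 + 19ka + 3ku − 30k + 20a^2 + 15au − 73a − 21u + 63), so (7k − 7a − 4u) is a factor with cofactor 3k^2 + 19ka + 3ku − 30k + 20a^2 + 15au − 73a − 21u + 63.
The cofactor groups again: 3k^2 + 19ka + 3ku − 30k + 20a^2 + 15au − 73a − 21u + 63 = 3k(k + 5a − 7) + (4a + 3u − 9)(k + 5a − 7); both groups contain (k + 5a − 7), giving (3k + 4a + 3u − 9)(k + 5a − 7).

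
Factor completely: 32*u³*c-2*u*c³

Factor out 2*u*c, leaving 16*u²-c², which is a difference of two squares.

2*c*u*(4*u-c)*(4*u+c)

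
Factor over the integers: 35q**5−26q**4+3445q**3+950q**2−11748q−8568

(5q+7)(7q+6)(q−2)(q**2−q+102)

Testing divisors of the constant over divisors of the leading coefficient, q = 2 is a root, giving the factor (q−2) and quotient 35q**4+44q**3+3533q**2+8016q+4284.
Next, q = −6/7 is a root, giving the factor (7q+6) and quotient 5q**3+2q**2+503q+714.
Then q = −7/5 is a root, giving the factor (5q+7) and quotient q**2−q+102.
The quadratic q**2−q+102 has discriminant −407 < 0 and is irreducible over ℤ.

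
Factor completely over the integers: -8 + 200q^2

Every term has a factor of 8. Then 25q^2 - 1 = (5q)² − (1)².

8(5q + 1)(5q - 1)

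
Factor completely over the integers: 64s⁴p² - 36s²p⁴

Every term has a factor of 4s²p². Then 16s² - 9p² = (4s)² − (3p)².

4p²s²(4s - 3p)(4s + 3p)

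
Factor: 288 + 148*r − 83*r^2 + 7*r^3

By the rational root theorem, r = 4 is a root, so (r − 4) is a factor; dividing leaves 7*r^2 − 55*r − 72.
The remaining quadratic factors as (7*r + 8)(r − 9).

(7*r + 8)*(r − 4)*(r − 9)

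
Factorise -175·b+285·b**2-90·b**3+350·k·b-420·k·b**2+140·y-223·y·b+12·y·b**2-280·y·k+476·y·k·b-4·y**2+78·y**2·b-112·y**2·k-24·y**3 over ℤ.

Group: 2·y·(-12·y**2-56·y·k+3·y·b+28·y+70·k·b+15·b**2-35·b) + (-6·b+5)·(-12·y**2-56·y·k+3·y·b+28·y+70·k·b+15·b**2-35·b); both groups contain (-12·y**2-56·y·k+3·y·b+28·y+70·k·b+15·b**2-35·b), so (2·y-6·b+5) is a factor with cofactor -12·y**2-56·y·k+3·y·b+28·y+70·k·b+15·b**2-35·b.
The cofactor groups again: -12·y**2-56·y·k+3·y·b+28·y+70·k·b+15·b**2-35·b = -4·y·(3·y+14·k+3·b-7) + 5·b·(3·y+14·k+3·b-7); both groups contain (3·y+14·k+3·b-7), giving -(4·y-5·b)·(3·y+14·k+3·b-7).

-(4·y-5·b)·(2·y-6·b+5)·(3·y+14·k+3·b-7)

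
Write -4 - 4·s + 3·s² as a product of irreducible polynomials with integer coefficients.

(3·s + 2)·(s - 2)

Need a pair with product 3·(-4) = -12 and sum -4: that's 2 and -6.
Split the middle term: 3·s² + 2·s - 6·s - 4 = s·(3·s + 2) - 2·(3·s + 2).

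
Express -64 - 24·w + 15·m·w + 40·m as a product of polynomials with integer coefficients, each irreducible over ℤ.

(3·w + 8)·(5·m - 8)

Group as (15·m·w + 40·m) + (-24·w - 64) = 5·m·(3·w + 8) - 8·(3·w + 8).
Both groups share the factor (3·w + 8).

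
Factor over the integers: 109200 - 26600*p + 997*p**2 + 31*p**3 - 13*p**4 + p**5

Trying the rational-root candidates, p = -12 is a root, so (p + 12) is a factor; dividing leaves p**4 - 25*p**3 + 331*p**2 - 2975*p + 9100.
Then p = 13 is a root, giving the factor (p - 13) and quotient p**3 - 12*p**2 + 175*p - 700.
Continuing, p = 5 is a root, giving the factor (p - 5) and quotient p**2 - 7*p + 140.
The quadratic p**2 - 7*p + 140 has discriminant -511 < 0 and is irreducible over ℤ.

(p + 12)*(p - 13)*(p - 5)*(p**2 - 7*p + 140)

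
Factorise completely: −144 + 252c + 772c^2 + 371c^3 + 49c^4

Among the possible rational roots, c = −3 is a root, so (c + 3) divides it; the quotient is 49c^3 + 224c^2 + 100c − 48.
Then c = −6/7 is a root, so (7c + 6) divides it; the quotient is 7c^2 + 26c − 8.
The remaining quadratic factors as (7c − 2)(c + 4).

(7c + 6)(7c − 2)(c + 3)(c + 4)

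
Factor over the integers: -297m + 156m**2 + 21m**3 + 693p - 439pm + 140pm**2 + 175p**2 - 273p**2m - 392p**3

-(7p - 3m)(7p + 7m - 11)(8p + m + 9)

Group: 8p(-49p**2 - 28pm + 77p + 21m**2 - 33m) + (m + 9)(-49p**2 - 28pm + 77p + 21m**2 - 33m); both groups contain (-49p**2 - 28pm + 77p + 21m**2 - 33m), so (8p + m + 9) is a factor with cofactor -49p**2 - 28pm + 77p + 21m**2 - 33m.
The cofactor groups again: -49p**2 - 28pm + 77p + 21m**2 - 33m = -7p(7p + 7m - 11) + 3m(7p + 7m - 11); both groups contain (7p + 7m - 11), giving -(7p - 3m)(7p + 7m - 11).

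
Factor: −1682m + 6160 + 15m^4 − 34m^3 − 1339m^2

By the rational root theorem, m = −7 is a root, so (m + 7) is a factor; dividing leaves 15m^3 − 139m^2 − 366m + 880.
Continuing, m = −10/3 is a root, so (3m + 10) divides it; the quotient is 5m^2 − 63m + 88.
The remaining quadratic factors as (5m − 8)(m − 11).

(3m + 10)(5m − 8)(m + 7)(m − 11)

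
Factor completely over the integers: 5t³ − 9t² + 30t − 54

Group as (5t³ + 30t) + (−9t² − 54) = 5t(t² + 6) − 9(t² + 6).
Both groups share the factor (t² + 6).

(5t − 9)(t² + 6)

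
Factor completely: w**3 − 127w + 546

(w + 13)(w − 6)(w − 7)

Among the possible rational roots, w = −13 is a root, so (w + 13) is a factor; dividing leaves w**2 − 13w + 42.
The remaining quadratic factors as (w − 7)(w − 6).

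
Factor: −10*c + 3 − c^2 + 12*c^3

By the rational root theorem, c = 3/4 is a root, giving the factor (4*c − 3) and quotient 3*c^2 + 2*c − 1.
The remaining quadratic factors as (3*c − 1)(c + 1).

(3*c − 1)*(4*c − 3)*(c + 1)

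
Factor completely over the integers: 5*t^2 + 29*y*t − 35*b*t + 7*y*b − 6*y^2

Group: −6*y*(y − 5*t) + (7*b − t)*(y − 5*t); both groups contain (y − 5*t).

−(y − 5*t)*(6*y − 7*b + t)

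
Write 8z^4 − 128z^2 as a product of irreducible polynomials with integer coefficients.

Pull out the common factor 8z^2; z^2 − 16 is a difference of squares.

8z^2(z + 4)(z − 4)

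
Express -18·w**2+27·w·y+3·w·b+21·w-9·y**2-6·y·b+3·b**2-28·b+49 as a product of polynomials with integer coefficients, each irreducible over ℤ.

-(6·w-3·y-3·b+7)·(3·w-3·y+b-7)

Group: -3·w·(6·w-3·y-3·b+7) + (3·y-b+7)·(6·w-3·y-3·b+7); both groups contain (6·w-3·y-3·b+7).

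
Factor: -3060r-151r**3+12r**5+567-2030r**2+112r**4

Testing divisors of the constant over divisors of the leading coefficient, r = 1/6 is a root, so (6r-1) divides it; the quotient is 2r**4+19r**3-22r**2-342r-567.
Next, r = -9 is a root, so (r+9) is a factor; dividing leaves 2r**3+r**2-31r-63.
Then r = 9/2 is a root, so (2r-9) is a factor; dividing leaves r**2+5r+7.
The quadratic r**2+5r+7 has discriminant -3 < 0 and is irreducible over ℤ.

(2r-9)(6r-1)(r+9)(r**2+5r+7)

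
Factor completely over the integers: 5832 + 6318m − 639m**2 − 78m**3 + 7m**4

(7m + 6)(m + 9)(m − 12)(m − 9)

Trying the rational-root candidates, m = 12 is a root, giving the factor (m − 12) and quotient 7m**3 + 6m**2 − 567m − 486.
Then m = −6/7 is a root, so (7m + 6) divides it; the quotient is m**2 − 81.
The remaining quadratic factors as (m + 9)(m − 9).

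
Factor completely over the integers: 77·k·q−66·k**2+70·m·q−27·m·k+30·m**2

(3·m−6·k+7·q)·(10·m+11·k)

Group: 10·m·(3·m−6·k+7·q) + 11·k·(3·m−6·k+7·q); both groups contain (3·m−6·k+7·q).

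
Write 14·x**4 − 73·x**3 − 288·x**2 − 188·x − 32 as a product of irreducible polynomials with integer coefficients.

By the rational root theorem, x = −2 is a root, giving the factor (x + 2) and quotient 14·x**3 − 101·x**2 − 86·x − 16.
Then x = −2/7 is a root, so (7·x + 2) divides it; the quotient is 2·x**2 − 15·x − 8.
The remaining quadratic factors as (2·x + 1)(x − 8).

(2·x + 1)·(7·x + 2)·(x + 2)·(x − 8)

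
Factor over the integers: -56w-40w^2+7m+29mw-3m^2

-(3m-5w-7)(m-8w)

Group: -3m(m-8w) + (5w+7)(m-8w); both groups contain (m-8w).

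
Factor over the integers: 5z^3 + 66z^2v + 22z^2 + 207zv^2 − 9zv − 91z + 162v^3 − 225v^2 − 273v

Group: z(5z^2 + 51zv + 22z + 54v^2 − 75v − 91) + 3v(5z^2 + 51zv + 22z + 54v^2 − 75v − 91); both groups contain (5z^2 + 51zv + 22z + 54v^2 − 75v − 91), so (z + 3v) is a factor with cofactor 5z^2 + 51zv + 22z + 54v^2 − 75v − 91.
The cofactor groups again: 5z^2 + 51zv + 22z + 54v^2 − 75v − 91 = z(5z + 6v − 13) + (9v + 7)(5z + 6v − 13); both groups contain (5z + 6v − 13), giving (z + 9v + 7)(5z + 6v − 13).

(z + 3v)(5z + 6v − 13)(z + 9v + 7)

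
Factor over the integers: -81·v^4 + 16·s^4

Difference of squares twice: with A = 2·s and B = 3·v, A⁴ − B⁴ = (A² − B²)(A² + B²), and A² − B² factors again.

(2·s + 3·v)·(2·s - 3·v)·(4·s^2 + 9·v^2)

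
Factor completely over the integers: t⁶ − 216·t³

t³·(t − 6)·(t² + 6·t + 36)

Factor out t³ first: what remains is t³ − 216.
Recognize a difference of cubes with the parts t and 6.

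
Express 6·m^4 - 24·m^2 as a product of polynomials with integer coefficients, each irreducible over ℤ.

Factor out 6·m^2, leaving m^2 - 4, which is a difference of two squares.

6·m^2·(m + 2)·(m - 2)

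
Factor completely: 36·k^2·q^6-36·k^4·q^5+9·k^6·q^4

9·k^2·q^4·(k^2-2·q)^2

Pull out the common factor 9·k^2·q^4, leaving k^4-4·k^2·q+4·q^2.
Recognize a perfect-square trinomial with the parts 2·q and k^2.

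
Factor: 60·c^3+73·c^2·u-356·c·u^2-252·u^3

(3·c+2·u)·(4·c-9·u)·(5·c+14·u)

Group: 4·c·(15·c^2+52·c·u+28·u^2) - 9·u·(15·c^2+52·c·u+28·u^2); both groups contain (15·c^2+52·c·u+28·u^2), so (4·c-9·u) is a factor with cofactor 15·c^2+52·c·u+28·u^2.
The cofactor groups again: 15·c^2+52·c·u+28·u^2 = 5·c·(3·c+2·u) + 14·u·(3·c+2·u); both groups contain (3·c+2·u), giving (5·c+14·u)·(3·c+2·u).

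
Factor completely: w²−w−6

(w+2)(w−3)

Two integers with product −6 and sum −1 are 2 and −3.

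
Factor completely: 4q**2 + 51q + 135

(4q + 15)(q + 9)

Need a pair with product 4·135 = 540 and sum 51: that's 15 and 36.
Split the middle term: 4q**2 + 15q + 36q + 135 = q(4q + 15) + 9(4q + 15).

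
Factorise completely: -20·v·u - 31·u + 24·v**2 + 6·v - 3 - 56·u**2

(4·v - 8·u - 1)·(6·v + 7·u + 3)

Group: 4·v·(6·v + 7·u + 3) + (-8·u - 1)·(6·v + 7·u + 3); both groups contain (6·v + 7·u + 3).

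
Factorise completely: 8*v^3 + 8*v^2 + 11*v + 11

(v + 1)*(8*v^2 + 11)

Group as (8*v^3 + 11*v) + (8*v^2 + 11) = v*(8*v^2 + 11) + (8*v^2 + 11).
Both groups share the factor (8*v^2 + 11).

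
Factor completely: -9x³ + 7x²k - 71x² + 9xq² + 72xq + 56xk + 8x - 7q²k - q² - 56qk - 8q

-(9x - 7k - 1)(x - q)(x + q + 8)

Group: x(-9x² - 9xq + 7xk - 71x + 7qk + q + 56k + 8) - q(-9x² - 9xq + 7xk - 71x + 7qk + q + 56k + 8); both groups contain (-9x² - 9xq + 7xk - 71x + 7qk + q + 56k + 8), so (x - q) is a factor with cofactor -9x² - 9xq + 7xk - 71x + 7qk + q + 56k + 8.
The cofactor groups again: -9x² - 9xq + 7xk - 71x + 7qk + q + 56k + 8 = -x(9x - 7k - 1) + (-q - 8)(9x - 7k - 1); both groups contain (9x - 7k - 1), giving -(x + q + 8)(9x - 7k - 1).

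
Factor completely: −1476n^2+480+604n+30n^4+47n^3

(5n+2)(6n−5)(n+8)(n−6)

Trying the rational-root candidates, n = −8 is a root, so (n+8) is a factor; dividing leaves 30n^3−193n^2+68n+60.
Continuing, n = 5/6 is a root, so (6n−5) is a factor; dividing leaves 5n^2−28n−12.
The remaining quadratic factors as (5n+2)(n−6).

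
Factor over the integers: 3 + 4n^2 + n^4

Substitute u = n^2 to get a quadratic in u, then factor.
n^2 + 1 is irreducible over ℤ (sum of squares).
n^2 + 3 is irreducible over ℤ (always positive, so no real roots).

(n^2 + 1)(n^2 + 3)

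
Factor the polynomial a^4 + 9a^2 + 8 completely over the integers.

Substitute u = a^2 to get a quadratic in u, then factor.
a^2 + 8 is irreducible over ℤ (always positive, so no real roots).
a^2 + 1 is irreducible over ℤ (sum of squares).

(a^2 + 1)(a^2 + 8)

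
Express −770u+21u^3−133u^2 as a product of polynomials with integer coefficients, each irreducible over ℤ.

Pull out the common factor 7u, then factor the remaining trinomial.

7u(3u+11)(u−10)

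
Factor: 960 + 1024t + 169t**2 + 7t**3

By the rational root theorem, t = -8 is a root, giving the factor (t + 8) and quotient 7t**2 + 113t + 120.
The remaining quadratic factors as (7t + 8)(t + 15).

(7t + 8)(t + 15)(t + 8)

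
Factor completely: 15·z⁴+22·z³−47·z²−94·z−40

Among the possible rational roots, z = −4/5 is a root, so (5·z+4) is a factor; dividing leaves 3·z³+2·z²−11·z−10.
Next, z = −1 is a root, so (z+1) divides it; the quotient is 3·z²−z−10.
The remaining quadratic factors as (3·z+5)(z−2).

(3·z+5)·(5·z+4)·(z+1)·(z−2)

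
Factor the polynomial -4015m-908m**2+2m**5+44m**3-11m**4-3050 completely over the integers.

By the rational root theorem, m = 10 is a root, giving the factor (m-10) and quotient 2m**4+9m**3+134m**2+432m+305.
Continuing, m = -5/2 is a root, so (2m+5) is a factor; dividing leaves m**3+2m**2+62m+61.
Continuing, m = -1 is a root, so (m+1) is a factor; dividing leaves m**2+m+61.
The quadratic m**2+m+61 has discriminant -243 < 0 and is irreducible over ℤ.

(2m+5)(m+1)(m-10)(m**2+m+61)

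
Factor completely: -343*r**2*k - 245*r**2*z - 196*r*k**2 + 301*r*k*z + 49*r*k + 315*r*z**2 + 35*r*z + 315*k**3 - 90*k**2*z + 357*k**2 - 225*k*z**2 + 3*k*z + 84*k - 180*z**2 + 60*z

Group: 7*r*(-49*r*k - 35*r*z + 35*k**2 + 25*k*z + 28*k + 20*z) + (9*k - 9*z + 3)*(-49*r*k - 35*r*z + 35*k**2 + 25*k*z + 28*k + 20*z); both groups contain (-49*r*k - 35*r*z + 35*k**2 + 25*k*z + 28*k + 20*z), so (7*r + 9*k - 9*z + 3) is a factor with cofactor -49*r*k - 35*r*z + 35*k**2 + 25*k*z + 28*k + 20*z.
The cofactor groups again: -49*r*k - 35*r*z + 35*k**2 + 25*k*z + 28*k + 20*z = -7*k*(7*r - 5*k - 4) - 5*z*(7*r - 5*k - 4); both groups contain (7*r - 5*k - 4), giving -(7*k + 5*z)*(7*r - 5*k - 4).

-(7*r - 5*k - 4)*(7*k + 5*z)*(7*r + 9*k - 9*z + 3)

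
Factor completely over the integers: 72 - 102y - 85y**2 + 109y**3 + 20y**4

Trying the rational-root candidates, y = 4/5 is a root, so (5y - 4) is a factor; dividing leaves 4y**3 + 25y**2 + 3y - 18.
Next, y = 3/4 is a root, so (4y - 3) divides it; the quotient is y**2 + 7y + 6.
The remaining quadratic factors as (y + 6)(y + 1).

(4y - 3)(5y - 4)(y + 1)(y + 6)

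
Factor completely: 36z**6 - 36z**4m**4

36z**4(z - m**2)(z + m**2)

Every term has a factor of 36z**4; factoring it out leaves z**2 - m**4.
Recognize a difference of squares with the parts z and m**2.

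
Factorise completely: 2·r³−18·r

Every term has a factor of 2·r. Then r²−9 = (r)² − (3)².

2·r·(r+3)·(r−3)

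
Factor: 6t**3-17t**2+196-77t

(2t+7)(3t-7)(t-4)

Testing divisors of the constant over divisors of the leading coefficient, t = 4 is a root, so (t-4) divides it; the quotient is 6t**2+7t-49.
The remaining quadratic factors as (3t-7)(2t+7).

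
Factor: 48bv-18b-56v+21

Group as (48bv-18b) + (-56v+21) = 6b(8v-3) - 7(8v-3).
Both groups share the factor (8v-3).

(6b-7)(8v-3)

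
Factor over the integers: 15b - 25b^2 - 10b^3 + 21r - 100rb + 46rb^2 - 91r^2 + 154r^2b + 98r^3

Group: 2r(49r^2 + 28rb - 21r - 5b^2 - 15b) + (2b - 1)(49r^2 + 28rb - 21r - 5b^2 - 15b); both groups contain (49r^2 + 28rb - 21r - 5b^2 - 15b), so (2r + 2b - 1) is a factor with cofactor 49r^2 + 28rb - 21r - 5b^2 - 15b.
The cofactor groups again: 49r^2 + 28rb - 21r - 5b^2 - 15b = 7r(7r + 5b) + (-b - 3)(7r + 5b); both groups contain (7r + 5b), giving (7r - b - 3)(7r + 5b).

(7r - b - 3)(2r + 2b - 1)(7r + 5b)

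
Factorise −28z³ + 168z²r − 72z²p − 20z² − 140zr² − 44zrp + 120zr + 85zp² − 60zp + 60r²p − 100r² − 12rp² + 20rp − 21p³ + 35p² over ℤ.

Group: 2z(−14z² + 70zr − 43zp − 10z − 30rp + 50r + 21p² − 35p) + (−2r − p)(−14z² + 70zr − 43zp − 10z − 30rp + 50r + 21p² − 35p); both groups contain (−14z² + 70zr − 43zp − 10z − 30rp + 50r + 21p² − 35p), so (2z − 2r − p) is a factor with cofactor −14z² + 70zr − 43zp − 10z − 30rp + 50r + 21p² − 35p.
The cofactor groups again: −14z² + 70zr − 43zp − 10z − 30rp + 50r + 21p² − 35p = −2z(7z − 3p + 5) + (10r − 7p)(7z − 3p + 5); both groups contain (7z − 3p + 5), giving −(2z − 10r + 7p)(7z − 3p + 5).

−(7z − 3p + 5)(2z − 2r − p)(2z − 10r + 7p)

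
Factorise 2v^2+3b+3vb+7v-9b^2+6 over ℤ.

Group: v(2v-3b+3) + (3b+2)(2v-3b+3); both groups contain (2v-3b+3).

(2v-3b+3)(v+3b+2)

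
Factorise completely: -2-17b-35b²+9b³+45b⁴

(3b+1)(3b+2)(5b+1)(b-1)

Among the possible rational roots, b = 1 is a root, giving the factor (b-1) and quotient 45b³+54b²+19b+2.
Next, b = -2/3 is a root, giving the factor (3b+2) and quotient 15b²+8b+1.
The remaining quadratic factors as (5b+1)(3b+1).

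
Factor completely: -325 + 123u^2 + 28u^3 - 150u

Trying the rational-root candidates, u = -5/4 is a root, so (4u + 5) is a factor; dividing leaves 7u^2 + 22u - 65.
The remaining quadratic factors as (u + 5)(7u - 13).

(4u + 5)(7u - 13)(u + 5)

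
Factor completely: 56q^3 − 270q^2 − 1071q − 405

(2q − 15)(4q + 9)(7q + 3)

Among the possible rational roots, q = −9/4 is a root, giving the factor (4q + 9) and quotient 14q^2 − 99q − 45.
The remaining quadratic factors as (2q − 15)(7q + 3).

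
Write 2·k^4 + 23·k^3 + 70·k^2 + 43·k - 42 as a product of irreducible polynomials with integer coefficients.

(2·k - 1)·(k + 2)·(k + 3)·(k + 7)

Among the possible rational roots, k = 1/2 is a root, giving the factor (2·k - 1) and quotient k^3 + 12·k^2 + 41·k + 42.
Next, k = -2 is a root, so (k + 2) divides it; the quotient is k^2 + 10·k + 21.
The remaining quadratic factors as (k + 3)(k + 7).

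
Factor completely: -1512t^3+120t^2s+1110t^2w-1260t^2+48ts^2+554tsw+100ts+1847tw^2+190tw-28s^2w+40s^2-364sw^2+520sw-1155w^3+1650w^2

-(9t-2s-11w)(12t-7w+10)(14t+2s+15w)

Group: 14t(-108t^2+24ts+195tw-90t-14sw+20s-77w^2+110w) + (2s+15w)(-108t^2+24ts+195tw-90t-14sw+20s-77w^2+110w); both groups contain (-108t^2+24ts+195tw-90t-14sw+20s-77w^2+110w), so (14t+2s+15w) is a factor with cofactor -108t^2+24ts+195tw-90t-14sw+20s-77w^2+110w.
The cofactor groups again: -108t^2+24ts+195tw-90t-14sw+20s-77w^2+110w = -12t(9t-2s-11w) + (7w-10)(9t-2s-11w); both groups contain (9t-2s-11w), giving -(12t-7w+10)(9t-2s-11w).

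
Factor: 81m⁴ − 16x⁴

Write as (9m²)² − (4x²)², then factor 9m² − 4x² once more.

(3m + 2x)(3m − 2x)(9m² + 4x²)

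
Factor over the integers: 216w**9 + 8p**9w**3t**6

8w**3(p**3t**2 + 3w**2)(p**6t**4 - 3p**3w**2t**2 + 9w**4)

Factor out 8w**3 first: what remains is p**9t**6 + 27w**6.
Recognize a sum of cubes with the parts 3w**2 and p**3t**2.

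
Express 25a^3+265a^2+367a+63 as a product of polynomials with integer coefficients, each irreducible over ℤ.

By the rational root theorem, a = −7/5 is a root, giving the factor (5a+7) and quotient 5a^2+46a+9.
The remaining quadratic factors as (a+9)(5a+1).

(5a+1)(5a+7)(a+9)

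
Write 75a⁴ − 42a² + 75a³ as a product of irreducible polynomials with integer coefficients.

Pull out the common factor 3a², then factor the remaining trinomial.

3a²(5a + 7)(5a − 2)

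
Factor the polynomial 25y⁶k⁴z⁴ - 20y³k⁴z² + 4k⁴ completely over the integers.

k⁴(5y³z² - 2)²

Factor out k⁴ first: what remains is 25y⁶z⁴ - 20y³z² + 4.
Recognize a perfect-square trinomial with the parts 5y³z² and 2.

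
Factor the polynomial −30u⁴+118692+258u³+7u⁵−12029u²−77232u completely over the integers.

Trying the rational-root candidates, u = 9/7 is a root, so (7u−9) is a factor; dividing leaves u⁴−3u³+33u²−1676u−13188.
Continuing, u = 14 is a root, so (u−14) is a factor; dividing leaves u³+11u²+187u+942.
Next, u = −6 is a root, so (u+6) is a factor; dividing leaves u²+5u+157.
The quadratic u²+5u+157 has discriminant −603 < 0 and is irreducible over ℤ.

(7u−9)(u+6)(u−14)(u²+5u+157)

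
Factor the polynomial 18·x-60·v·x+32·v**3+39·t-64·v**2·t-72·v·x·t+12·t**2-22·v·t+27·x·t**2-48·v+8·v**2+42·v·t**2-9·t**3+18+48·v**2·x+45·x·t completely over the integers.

Group: 2·v·(16·v**2-24·v·t-20·v+9·t**2+15·t+6) + (3·x-t+3)·(16·v**2-24·v·t-20·v+9·t**2+15·t+6); both groups contain (16·v**2-24·v·t-20·v+9·t**2+15·t+6), so (2·v+3·x-t+3) is a factor with cofactor 16·v**2-24·v·t-20·v+9·t**2+15·t+6.
The cofactor groups again: 16·v**2-24·v·t-20·v+9·t**2+15·t+6 = 4·v·(4·v-3·t-3) + (-3·t-2)·(4·v-3·t-3); both groups contain (4·v-3·t-3), giving (4·v-3·t-2)·(4·v-3·t-3).

(4·v-3·t-2)·(4·v-3·t-3)·(2·v+3·x-t+3)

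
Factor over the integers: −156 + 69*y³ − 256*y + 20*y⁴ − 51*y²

(4*y + 13)*(5*y + 6)*(y + 1)*(y − 2)

Among the possible rational roots, y = 2 is a root, giving the factor (y − 2) and quotient 20*y³ + 109*y² + 167*y + 78.
Continuing, y = −6/5 is a root, so (5*y + 6) is a factor; dividing leaves 4*y² + 17*y + 13.
The remaining quadratic factors as (y + 1)(4*y + 13).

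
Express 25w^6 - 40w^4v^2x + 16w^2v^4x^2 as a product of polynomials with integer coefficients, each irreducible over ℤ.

w^2(5w^2 - 4v^2x)^2

Pull out the common factor w^2, leaving 25w^4 - 40w^2v^2x + 16v^4x^2.
Recognize a perfect-square trinomial with the parts 4v^2x and 5w^2.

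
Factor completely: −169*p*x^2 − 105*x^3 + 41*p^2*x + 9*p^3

Group: p*(9*p^2 − 22*p*x − 15*x^2) + 7*x*(9*p^2 − 22*p*x − 15*x^2); both groups contain (9*p^2 − 22*p*x − 15*x^2), so (p + 7*x) is a factor with cofactor 9*p^2 − 22*p*x − 15*x^2.
The cofactor groups again: 9*p^2 − 22*p*x − 15*x^2 = 9*p*(p − 3*x) + 5*x*(p − 3*x); both groups contain (p − 3*x), giving (9*p + 5*x)*(p − 3*x).

(9*p + 5*x)*(p + 7*x)*(p − 3*x)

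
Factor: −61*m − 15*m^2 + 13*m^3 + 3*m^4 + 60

Trying the rational-root candidates, m = 5/3 is a root, so (3*m − 5) divides it; the quotient is m^3 + 6*m^2 + 5*m − 12.
Continuing, m = 1 is a root, so (m − 1) divides it; the quotient is m^2 + 7*m + 12.
The remaining quadratic factors as (m + 4)(m + 3).

(3*m − 5)*(m + 3)*(m + 4)*(m − 1)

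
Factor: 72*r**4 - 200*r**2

8*r**2*(3*r + 5)*(3*r - 5)

Pull out the common factor 8*r**2; 9*r**2 - 25 is a difference of squares.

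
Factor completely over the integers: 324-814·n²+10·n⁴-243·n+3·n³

Among the possible rational roots, n = -9 is a root, so (n+9) divides it; the quotient is 10·n³-87·n²-31·n+36.
Then n = -4/5 is a root, giving the factor (5·n+4) and quotient 2·n²-19·n+9.
The remaining quadratic factors as (n-9)(2·n-1).

(2·n-1)·(5·n+4)·(n+9)·(n-9)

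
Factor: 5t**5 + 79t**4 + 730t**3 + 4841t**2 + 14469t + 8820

(5t + 4)(t + 5)(t + 7)(t**2 + 3t + 63)

Trying the rational-root candidates, t = -5 is a root, giving the factor (t + 5) and quotient 5t**4 + 54t**3 + 460t**2 + 2541t + 1764.
Next, t = -7 is a root, so (t + 7) divides it; the quotient is 5t**3 + 19t**2 + 327t + 252.
Then t = -4/5 is a root, giving the factor (5t + 4) and quotient t**2 + 3t + 63.
The quadratic t**2 + 3t + 63 has discriminant -243 < 0 and is irreducible over ℤ.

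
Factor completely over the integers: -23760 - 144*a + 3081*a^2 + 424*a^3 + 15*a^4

(3*a + 11)*(5*a - 12)*(a + 12)*(a + 15)

By the rational root theorem, a = -11/3 is a root, giving the factor (3*a + 11) and quotient 5*a^3 + 123*a^2 + 576*a - 2160.
Continuing, a = -15 is a root, so (a + 15) divides it; the quotient is 5*a^2 + 48*a - 144.
The remaining quadratic factors as (a + 12)(5*a - 12).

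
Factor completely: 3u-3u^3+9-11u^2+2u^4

Among the possible rational roots, u = 1 is a root, so (u-1) is a factor; dividing leaves 2u^3-u^2-12u-9.
Then u = 3 is a root, so (u-3) is a factor; dividing leaves 2u^2+5u+3.
The remaining quadratic factors as (2u+3)(u+1).

(2u+3)(u+1)(u-1)(u-3)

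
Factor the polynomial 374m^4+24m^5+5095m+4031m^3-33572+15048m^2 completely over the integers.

(4m+11)(6m-7)(m+4)(m^2+10m+109)

Trying the rational-root candidates, m = -11/4 is a root, giving the factor (4m+11) and quotient 6m^4+77m^3+796m^2+1573m-3052.
Continuing, m = 7/6 is a root, giving the factor (6m-7) and quotient m^3+14m^2+149m+436.
Continuing, m = -4 is a root, so (m+4) is a factor; dividing leaves m^2+10m+109.
The quadratic m^2+10m+109 has discriminant -336 < 0 and is irreducible over ℤ.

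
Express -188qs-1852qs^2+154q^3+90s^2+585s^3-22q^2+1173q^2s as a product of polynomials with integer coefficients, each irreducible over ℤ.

Group: 14q(11q^2+94qs-45s^2) + (-13s-2)(11q^2+94qs-45s^2); both groups contain (11q^2+94qs-45s^2), so (14q-13s-2) is a factor with cofactor 11q^2+94qs-45s^2.
The cofactor groups again: 11q^2+94qs-45s^2 = 11q(q+9s) - 5s(q+9s); both groups contain (q+9s), giving (11q-5s)(q+9s).

(11q-5s)(14q-13s-2)(q+9s)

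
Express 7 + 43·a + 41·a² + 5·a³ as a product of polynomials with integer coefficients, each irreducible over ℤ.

(5·a + 1)·(a + 1)·(a + 7)

Testing divisors of the constant over divisors of the leading coefficient, a = -1 is a root, so (a + 1) is a factor; dividing leaves 5·a² + 36·a + 7.
The remaining quadratic factors as (5·a + 1)(a + 7).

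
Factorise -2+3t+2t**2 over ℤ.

(2t-1)(t+2)

Need a pair with product 2·(-2) = -4 and sum 3: that's 4 and -1.
Split the middle term: 2t**2+4t - t-2 = 2t(t+2) - (t+2).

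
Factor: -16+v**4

(v+2)*(v-2)*(v**2+4)

(v)⁴ − (2)⁴ = ((v)² − (2)²)((v)² + (2)²); the first factor splits again, the second (v**2+4) is irreducible.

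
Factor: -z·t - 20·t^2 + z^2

(z - 5·t)·(z + 4·t)

Group: z·(z + 4·t) - 5·t·(z + 4·t); both groups contain (z + 4·t).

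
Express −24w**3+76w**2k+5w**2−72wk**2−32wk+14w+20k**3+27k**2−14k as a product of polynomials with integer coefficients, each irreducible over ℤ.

Group: w(−24w**2+52wk+5w−20k**2−27k+14) − k(−24w**2+52wk+5w−20k**2−27k+14); both groups contain (−24w**2+52wk+5w−20k**2−27k+14), so (w−k) is a factor with cofactor −24w**2+52wk+5w−20k**2−27k+14.
The cofactor groups again: −24w**2+52wk+5w−20k**2−27k+14 = −8w(3w−5k+2) + (4k+7)(3w−5k+2); both groups contain (3w−5k+2), giving −(8w−4k−7)(3w−5k+2).

−(8w−4k−7)(3w−5k+2)(w−k)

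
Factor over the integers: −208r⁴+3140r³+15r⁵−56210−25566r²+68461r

(3r−5)(5r−11)(r−7)(r²−3r+146)

Trying the rational-root candidates, r = 5/3 is a root, so (3r−5) is a factor; dividing leaves 5r⁴−61r³+945r²−6947r+11242.
Continuing, r = 7 is a root, so (r−7) is a factor; dividing leaves 5r³−26r²+763r−1606.
Continuing, r = 11/5 is a root, so (5r−11) divides it; the quotient is r²−3r+146.
The quadratic r²−3r+146 has discriminant −575 < 0 and is irreducible over ℤ.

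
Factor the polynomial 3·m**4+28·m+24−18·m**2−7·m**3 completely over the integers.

(3·m+2)·(m+2)·(m−2)·(m−3)

Among the possible rational roots, m = −2/3 is a root, so (3·m+2) is a factor; dividing leaves m**3−3·m**2−4·m+12.
Continuing, m = 3 is a root, giving the factor (m−3) and quotient m**2−4.
The remaining quadratic factors as (m−2)(m+2).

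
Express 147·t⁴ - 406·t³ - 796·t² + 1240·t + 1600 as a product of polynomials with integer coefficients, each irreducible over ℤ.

Among the possible rational roots, t = 2 is a root, so (t - 2) is a factor; dividing leaves 147·t³ - 112·t² - 1020·t - 800.
Then t = 10/3 is a root, so (3·t - 10) is a factor; dividing leaves 49·t² + 126·t + 80.
The remaining quadratic factors as (7·t + 10)(7·t + 8).

(3·t - 10)·(7·t + 10)·(7·t + 8)·(t - 2)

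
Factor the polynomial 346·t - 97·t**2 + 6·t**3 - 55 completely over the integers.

(6·t - 1)·(t - 11)·(t - 5)

Among the possible rational roots, t = 11 is a root, so (t - 11) divides it; the quotient is 6·t**2 - 31·t + 5.
The remaining quadratic factors as (6·t - 1)(t - 5).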